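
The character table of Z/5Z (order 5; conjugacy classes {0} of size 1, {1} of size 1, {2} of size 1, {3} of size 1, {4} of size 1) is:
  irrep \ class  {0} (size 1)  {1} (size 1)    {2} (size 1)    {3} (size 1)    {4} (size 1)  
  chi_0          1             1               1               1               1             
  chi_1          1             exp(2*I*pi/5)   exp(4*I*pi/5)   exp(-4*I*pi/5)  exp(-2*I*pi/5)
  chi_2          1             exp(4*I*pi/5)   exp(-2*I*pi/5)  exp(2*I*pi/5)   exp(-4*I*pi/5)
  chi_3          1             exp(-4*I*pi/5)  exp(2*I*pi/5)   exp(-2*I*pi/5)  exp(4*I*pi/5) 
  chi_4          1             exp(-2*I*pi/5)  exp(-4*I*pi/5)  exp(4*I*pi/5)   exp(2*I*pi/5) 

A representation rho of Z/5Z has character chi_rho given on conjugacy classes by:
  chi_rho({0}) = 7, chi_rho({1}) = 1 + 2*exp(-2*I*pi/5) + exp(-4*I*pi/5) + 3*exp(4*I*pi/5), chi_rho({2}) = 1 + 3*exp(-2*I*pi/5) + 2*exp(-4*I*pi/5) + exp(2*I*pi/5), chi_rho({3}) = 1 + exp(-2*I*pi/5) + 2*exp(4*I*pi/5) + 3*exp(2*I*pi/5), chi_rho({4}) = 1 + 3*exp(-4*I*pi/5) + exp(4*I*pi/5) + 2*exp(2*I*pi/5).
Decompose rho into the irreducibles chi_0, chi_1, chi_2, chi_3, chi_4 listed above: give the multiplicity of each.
Multiplicities: chi_0: 1, chi_1: 0, chi_2: 3, chi_3: 1, chi_4: 2.

Derivation: Use <chi_rho, chi> = (1/|G|) sum_C |C| * chi_rho(C) * conj(chi(C)) with |G| = 5 for each irreducible chi in the table:
  <chi_rho, chi_0> = (1/5)[1*(7)*conj(1) + 1*(1 + 2*exp(-2*I*pi/5) + exp(-4*I*pi/5) + 3*exp(4*I*pi/5))*conj(1) + 1*(1 + 3*exp(-2*I*pi/5) + 2*exp(-4*I*pi/5) + exp(2*I*pi/5))*conj(1) + 1*(1 + exp(-2*I*pi/5) + 2*exp(4*I*pi/5) + 3*exp(2*I*pi/5))*conj(1) + 1*(1 + 3*exp(-4*I*pi/5) + exp(4*I*pi/5) + 2*exp(2*I*pi/5))*conj(1)]
      = (1/5)[(7) + (1 + 2*exp(-2*I*pi/5) + exp(-4*I*pi/5) + 3*exp(4*I*pi/5)) + (1 + 3*exp(-2*I*pi/5) + 2*exp(-4*I*pi/5) + exp(2*I*pi/5)) + (1 + exp(-2*I*pi/5) + 2*exp(4*I*pi/5) + 3*exp(2*I*pi/5)) + (1 + 3*exp(-4*I*pi/5) + exp(4*I*pi/5) + 2*exp(2*I*pi/5))] = 5/5 = 1
  <chi_rho, chi_1> = (1/5)[1*(7)*conj(1) + 1*(1 + 2*exp(-2*I*pi/5) + exp(-4*I*pi/5) + 3*exp(4*I*pi/5))*conj(exp(2*I*pi/5)) + 1*(1 + 3*exp(-2*I*pi/5) + 2*exp(-4*I*pi/5) + exp(2*I*pi/5))*conj(exp(4*I*pi/5)) + 1*(1 + exp(-2*I*pi/5) + 2*exp(4*I*pi/5) + 3*exp(2*I*pi/5))*conj(exp(-4*I*pi/5)) + 1*(1 + 3*exp(-4*I*pi/5) + exp(4*I*pi/5) + 2*exp(2*I*pi/5))*conj(exp(-2*I*pi/5))]
      = (1/5)[(7) + (2*exp(-4*I*pi/5) + exp(-2*I*pi/5) + exp(4*I*pi/5) + 3*exp(2*I*pi/5)) + (exp(-2*I*pi/5) + exp(-4*I*pi/5) + 3*exp(4*I*pi/5) + 2*exp(2*I*pi/5)) + (2*exp(-2*I*pi/5) + 3*exp(-4*I*pi/5) + exp(4*I*pi/5) + exp(2*I*pi/5)) + (3*exp(-2*I*pi/5) + exp(-4*I*pi/5) + exp(2*I*pi/5) + 2*exp(4*I*pi/5))] = 0/5 = 0
  <chi_rho, chi_2> = (1/5)[1*(7)*conj(1) + 1*(1 + 2*exp(-2*I*pi/5) + exp(-4*I*pi/5) + 3*exp(4*I*pi/5))*conj(exp(4*I*pi/5)) + 1*(1 + 3*exp(-2*I*pi/5) + 2*exp(-4*I*pi/5) + exp(2*I*pi/5))*conj(exp(-2*I*pi/5)) + 1*(1 + exp(-2*I*pi/5) + 2*exp(4*I*pi/5) + 3*exp(2*I*pi/5))*conj(exp(2*I*pi/5)) + 1*(1 + 3*exp(-4*I*pi/5) + exp(4*I*pi/5) + 2*exp(2*I*pi/5))*conj(exp(-4*I*pi/5))]
      = (1/5)[(7) + (3 + exp(-4*I*pi/5) + exp(2*I*pi/5) + 2*exp(4*I*pi/5)) + (3 + 2*exp(-2*I*pi/5) + exp(4*I*pi/5) + exp(2*I*pi/5)) + (3 + exp(-2*I*pi/5) + exp(-4*I*pi/5) + 2*exp(2*I*pi/5)) + (3 + 2*exp(-4*I*pi/5) + exp(-2*I*pi/5) + exp(4*I*pi/5))] = 15/5 = 3
  <chi_rho, chi_3> = (1/5)[1*(7)*conj(1) + 1*(1 + 2*exp(-2*I*pi/5) + exp(-4*I*pi/5) + 3*exp(4*I*pi/5))*conj(exp(-4*I*pi/5)) + 1*(1 + 3*exp(-2*I*pi/5) + 2*exp(-4*I*pi/5) + exp(2*I*pi/5))*conj(exp(2*I*pi/5)) + 1*(1 + exp(-2*I*pi/5) + 2*exp(4*I*pi/5) + 3*exp(2*I*pi/5))*conj(exp(-2*I*pi/5)) + 1*(1 + 3*exp(-4*I*pi/5) + exp(4*I*pi/5) + 2*exp(2*I*pi/5))*conj(exp(4*I*pi/5))]
      = (1/5)[(7) + (1 + 3*exp(-2*I*pi/5) + exp(4*I*pi/5) + 2*exp(2*I*pi/5)) + (1 + 3*exp(-4*I*pi/5) + exp(-2*I*pi/5) + 2*exp(4*I*pi/5)) + (1 + 2*exp(-4*I*pi/5) + exp(2*I*pi/5) + 3*exp(4*I*pi/5)) + (1 + 2*exp(-2*I*pi/5) + exp(-4*I*pi/5) + 3*exp(2*I*pi/5))] = 5/5 = 1
  <chi_rho, chi_4> = (1/5)[1*(7)*conj(1) + 1*(1 + 2*exp(-2*I*pi/5) + exp(-4*I*pi/5) + 3*exp(4*I*pi/5))*conj(exp(-2*I*pi/5)) + 1*(1 + 3*exp(-2*I*pi/5) + 2*exp(-4*I*pi/5) + exp(2*I*pi/5))*conj(exp(-4*I*pi/5)) + 1*(1 + exp(-2*I*pi/5) + 2*exp(4*I*pi/5) + 3*exp(2*I*pi/5))*conj(exp(4*I*pi/5)) + 1*(1 + 3*exp(-4*I*pi/5) + exp(4*I*pi/5) + 2*exp(2*I*pi/5))*conj(exp(2*I*pi/5))]
      = (1/5)[(7) + (2 + 3*exp(-4*I*pi/5) + exp(-2*I*pi/5) + exp(2*I*pi/5)) + (2 + exp(-4*I*pi/5) + exp(4*I*pi/5) + 3*exp(2*I*pi/5)) + (2 + 3*exp(-2*I*pi/5) + exp(-4*I*pi/5) + exp(4*I*pi/5)) + (2 + exp(-2*I*pi/5) + exp(2*I*pi/5) + 3*exp(4*I*pi/5))] = 10/5 = 2
(Exp terms are combined using exp(i*s)*conj(exp(i*t)) = exp(i*(s-t)), and sums of them are collapsed using the identity that for every m > 1 the m distinct m-th roots of unity sum to 0, e.g. 1 + exp(2*I*pi/3) + exp(-2*I*pi/3) = 0.)
Dimension check: dim(rho) = sum (mult * dim) = 1*1 + 0*1 + 3*1 + 1*1 + 2*1 = 7 = chi_rho(e) = 7.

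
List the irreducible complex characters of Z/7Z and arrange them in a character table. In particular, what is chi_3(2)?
Character table of Z/7Z (irreps indexed chi_0,...,chi_6 with chi_k(m) = zeta_7^(k*m), zeta_7 = exp(2*pi*i/7)):
  irrep \ class  {0} (size 1)  {1} (size 1)    {2} (size 1)    {3} (size 1)    {4} (size 1)    {5} (size 1)    {6} (size 1)  
  chi_0          1             1               1               1               1               1               1             
  chi_1          1             exp(2*I*pi/7)   exp(4*I*pi/7)   exp(6*I*pi/7)   exp(-6*I*pi/7)  exp(-4*I*pi/7)  exp(-2*I*pi/7)
  chi_2          1             exp(4*I*pi/7)   exp(-6*I*pi/7)  exp(-2*I*pi/7)  exp(2*I*pi/7)   exp(6*I*pi/7)   exp(-4*I*pi/7)
  chi_3          1             exp(6*I*pi/7)   exp(-2*I*pi/7)  exp(4*I*pi/7)   exp(-4*I*pi/7)  exp(2*I*pi/7)   exp(-6*I*pi/7)
  chi_4          1             exp(-6*I*pi/7)  exp(2*I*pi/7)   exp(-4*I*pi/7)  exp(4*I*pi/7)   exp(-2*I*pi/7)  exp(6*I*pi/7) 
  chi_5          1             exp(-4*I*pi/7)  exp(6*I*pi/7)   exp(2*I*pi/7)   exp(-2*I*pi/7)  exp(-6*I*pi/7)  exp(4*I*pi/7) 
  chi_6          1             exp(-2*I*pi/7)  exp(-4*I*pi/7)  exp(-6*I*pi/7)  exp(6*I*pi/7)   exp(4*I*pi/7)   exp(2*I*pi/7) 

Spot check: chi_3(2) = zeta_7^(3*2) = zeta_7^6 = exp(-2*I*pi/7).

Justification: Z/7Z is abelian, so all 7 irreducible complex representations are 1-dimensional. They are given by chi_k(m) = zeta_7^(k*m) for k = 0,...,6. Row orthogonality: sum_m chi_k(m) conj(chi_l(m)) = 7 * [k = l].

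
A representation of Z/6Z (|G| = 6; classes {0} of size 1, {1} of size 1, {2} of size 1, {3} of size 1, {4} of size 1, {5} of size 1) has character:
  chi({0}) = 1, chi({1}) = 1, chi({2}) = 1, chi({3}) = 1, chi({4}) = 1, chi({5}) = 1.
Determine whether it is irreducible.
Irreducible: <chi, chi> = 1.

Derivation: <chi, chi> = (1/|G|) sum_C |C| * |chi(C)|^2 = (1/6)[1*|1|^2 + 1*|1|^2 + 1*|1|^2 + 1*|1|^2 + 1*|1|^2 + 1*|1|^2]
  = (1/6)[(1) + (1) + (1) + (1) + (1) + (1)] = 6/6 = 1.
(Exp terms are combined using exp(i*s)*conj(exp(i*t)) = exp(i*(s-t)), and sums of them are collapsed using the identity that for every m > 1 the m distinct m-th roots of unity sum to 0, e.g. 1 + exp(2*I*pi/3) + exp(-2*I*pi/3) = 0.)
A character is irreducible iff <chi, chi> = 1, so this representation is irreducible.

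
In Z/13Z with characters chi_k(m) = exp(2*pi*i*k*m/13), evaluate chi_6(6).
chi_6(6) = zeta_13^36 = exp(-6*I*pi/13)

Details: chi_6(6) = zeta_13^(6*6) = zeta_13^36. Since zeta_13^13 = 1, this equals zeta_13^10 = exp(2*pi*i*10/13) = exp(-6*I*pi/13).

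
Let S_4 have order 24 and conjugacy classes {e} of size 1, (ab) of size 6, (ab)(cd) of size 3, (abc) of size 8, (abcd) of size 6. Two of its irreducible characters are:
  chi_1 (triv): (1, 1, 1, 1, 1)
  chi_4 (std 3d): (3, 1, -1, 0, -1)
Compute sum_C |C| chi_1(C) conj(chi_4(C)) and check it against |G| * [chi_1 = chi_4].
Sum = 0; so <chi_1, chi_4> = 0 (distinct irreducibles are orthogonal).

Compute term by term over conjugacy classes (|C| * chi_1(C) * conj(chi_4(C))):
  1*(1)*conj(3) + 6*(1)*conj(1) + 3*(1)*conj(-1) + 8*(1)*conj(0) + 6*(1)*conj(-1)
  = (3) + (6) + (-3) + (0) + (-6)
  = 0.
Dividing by |G| = 24 gives 0/24 = 0, matching the row-orthogonality relation <chi_1, chi_4> = [chi_1 = chi_4].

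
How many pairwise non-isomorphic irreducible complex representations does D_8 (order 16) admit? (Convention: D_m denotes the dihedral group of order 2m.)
7

Proof sketch: The number of irreducible complex representations of a finite group equals its number of conjugacy classes. D_8 has 7 conjugacy classes (n/2 + 3 for n even), so D_8 (order 16) has exactly 7 irreducible complex representations.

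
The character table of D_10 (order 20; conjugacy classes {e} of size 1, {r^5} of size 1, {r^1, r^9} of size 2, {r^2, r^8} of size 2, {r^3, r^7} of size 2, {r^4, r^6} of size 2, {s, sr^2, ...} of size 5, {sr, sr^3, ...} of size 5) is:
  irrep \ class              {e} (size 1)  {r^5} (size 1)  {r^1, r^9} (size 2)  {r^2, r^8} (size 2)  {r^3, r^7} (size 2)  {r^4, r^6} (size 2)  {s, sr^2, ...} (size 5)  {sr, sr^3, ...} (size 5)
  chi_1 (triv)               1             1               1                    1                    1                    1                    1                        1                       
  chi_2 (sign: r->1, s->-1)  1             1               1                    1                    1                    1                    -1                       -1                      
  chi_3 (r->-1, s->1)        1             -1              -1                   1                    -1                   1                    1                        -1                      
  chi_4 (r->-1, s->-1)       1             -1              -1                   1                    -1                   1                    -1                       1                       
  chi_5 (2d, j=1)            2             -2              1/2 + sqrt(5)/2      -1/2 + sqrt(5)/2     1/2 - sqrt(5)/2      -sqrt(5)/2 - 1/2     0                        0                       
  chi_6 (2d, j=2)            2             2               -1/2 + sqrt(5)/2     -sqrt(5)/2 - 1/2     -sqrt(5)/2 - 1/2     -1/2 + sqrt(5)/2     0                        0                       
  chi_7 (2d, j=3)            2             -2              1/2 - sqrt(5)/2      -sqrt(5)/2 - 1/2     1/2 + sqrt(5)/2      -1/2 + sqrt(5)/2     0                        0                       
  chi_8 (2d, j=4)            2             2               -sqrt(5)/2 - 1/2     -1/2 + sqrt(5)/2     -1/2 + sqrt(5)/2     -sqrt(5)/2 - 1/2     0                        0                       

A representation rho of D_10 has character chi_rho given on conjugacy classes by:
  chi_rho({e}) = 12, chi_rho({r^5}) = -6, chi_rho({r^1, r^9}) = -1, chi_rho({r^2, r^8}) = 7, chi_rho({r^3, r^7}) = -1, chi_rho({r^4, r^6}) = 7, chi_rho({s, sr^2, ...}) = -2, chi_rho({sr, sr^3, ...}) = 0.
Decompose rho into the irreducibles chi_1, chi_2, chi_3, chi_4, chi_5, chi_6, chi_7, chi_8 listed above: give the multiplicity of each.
Multiplicities: chi_1: 1, chi_2: 2, chi_3: 2, chi_4: 3, chi_5: 1, chi_6: 0, chi_7: 1, chi_8: 0.

Working: Use <chi_rho, chi> = (1/|G|) sum_C |C| * chi_rho(C) * conj(chi(C)) with |G| = 20 for each irreducible chi in the table:
  <chi_rho, chi_1> = (1/20)[1*(12)*conj(1) + 1*(-6)*conj(1) + 2*(-1)*conj(1) + 2*(7)*conj(1) + 2*(-1)*conj(1) + 2*(7)*conj(1) + 5*(-2)*conj(1) + 5*(0)*conj(1)]
      = (1/20)[(12) + (-6) + (-2) + (14) + (-2) + (14) + (-10) + (0)] = 20/20 = 1
  <chi_rho, chi_2> = (1/20)[1*(12)*conj(1) + 1*(-6)*conj(1) + 2*(-1)*conj(1) + 2*(7)*conj(1) + 2*(-1)*conj(1) + 2*(7)*conj(1) + 5*(-2)*conj(-1) + 5*(0)*conj(-1)]
      = (1/20)[(12) + (-6) + (-2) + (14) + (-2) + (14) + (10) + (0)] = 40/20 = 2
  <chi_rho, chi_3> = (1/20)[1*(12)*conj(1) + 1*(-6)*conj(-1) + 2*(-1)*conj(-1) + 2*(7)*conj(1) + 2*(-1)*conj(-1) + 2*(7)*conj(1) + 5*(-2)*conj(1) + 5*(0)*conj(-1)]
      = (1/20)[(12) + (6) + (2) + (14) + (2) + (14) + (-10) + (0)] = 40/20 = 2
  <chi_rho, chi_4> = (1/20)[1*(12)*conj(1) + 1*(-6)*conj(-1) + 2*(-1)*conj(-1) + 2*(7)*conj(1) + 2*(-1)*conj(-1) + 2*(7)*conj(1) + 5*(-2)*conj(-1) + 5*(0)*conj(1)]
      = (1/20)[(12) + (6) + (2) + (14) + (2) + (14) + (10) + (0)] = 60/20 = 3
  <chi_rho, chi_5> = (1/20)[1*(12)*conj(2) + 1*(-6)*conj(-2) + 2*(-1)*conj(1/2 + sqrt(5)/2) + 2*(7)*conj(-1/2 + sqrt(5)/2) + 2*(-1)*conj(1/2 - sqrt(5)/2) + 2*(7)*conj(-sqrt(5)/2 - 1/2) + 5*(-2)*conj(0) + 5*(0)*conj(0)]
      = (1/20)[(24) + (12) + (-sqrt(5) - 1) + (-7 + 7*sqrt(5)) + (-1 + sqrt(5)) + (-7*sqrt(5) - 7) + (0) + (0)] = 20/20 = 1
  <chi_rho, chi_6> = (1/20)[1*(12)*conj(2) + 1*(-6)*conj(2) + 2*(-1)*conj(-1/2 + sqrt(5)/2) + 2*(7)*conj(-sqrt(5)/2 - 1/2) + 2*(-1)*conj(-sqrt(5)/2 - 1/2) + 2*(7)*conj(-1/2 + sqrt(5)/2) + 5*(-2)*conj(0) + 5*(0)*conj(0)]
      = (1/20)[(24) + (-12) + (1 - sqrt(5)) + (-7*sqrt(5) - 7) + (1 + sqrt(5)) + (-7 + 7*sqrt(5)) + (0) + (0)] = 0/20 = 0
  <chi_rho, chi_7> = (1/20)[1*(12)*conj(2) + 1*(-6)*conj(-2) + 2*(-1)*conj(1/2 - sqrt(5)/2) + 2*(7)*conj(-sqrt(5)/2 - 1/2) + 2*(-1)*conj(1/2 + sqrt(5)/2) + 2*(7)*conj(-1/2 + sqrt(5)/2) + 5*(-2)*conj(0) + 5*(0)*conj(0)]
      = (1/20)[(24) + (12) + (-1 + sqrt(5)) + (-7*sqrt(5) - 7) + (-sqrt(5) - 1) + (-7 + 7*sqrt(5)) + (0) + (0)] = 20/20 = 1
  <chi_rho, chi_8> = (1/20)[1*(12)*conj(2) + 1*(-6)*conj(2) + 2*(-1)*conj(-sqrt(5)/2 - 1/2) + 2*(7)*conj(-1/2 + sqrt(5)/2) + 2*(-1)*conj(-1/2 + sqrt(5)/2) + 2*(7)*conj(-sqrt(5)/2 - 1/2) + 5*(-2)*conj(0) + 5*(0)*conj(0)]
      = (1/20)[(24) + (-12) + (1 + sqrt(5)) + (-7 + 7*sqrt(5)) + (1 - sqrt(5)) + (-7*sqrt(5) - 7) + (0) + (0)] = 0/20 = 0
Dimension check: dim(rho) = sum (mult * dim) = 1*1 + 2*1 + 2*1 + 3*1 + 1*2 + 0*2 + 1*2 + 0*2 = 12 = chi_rho(e) = 12.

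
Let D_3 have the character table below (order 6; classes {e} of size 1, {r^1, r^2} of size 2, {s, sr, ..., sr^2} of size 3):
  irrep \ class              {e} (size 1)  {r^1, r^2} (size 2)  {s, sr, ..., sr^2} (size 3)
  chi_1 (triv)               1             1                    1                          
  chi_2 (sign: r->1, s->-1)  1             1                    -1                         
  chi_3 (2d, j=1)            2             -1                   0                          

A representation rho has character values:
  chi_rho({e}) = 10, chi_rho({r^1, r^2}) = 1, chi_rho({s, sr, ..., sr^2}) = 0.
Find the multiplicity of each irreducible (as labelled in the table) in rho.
Multiplicities: chi_1: 2, chi_2: 2, chi_3: 3.

Derivation: Use <chi_rho, chi> = (1/|G|) sum_C |C| * chi_rho(C) * conj(chi(C)) with |G| = 6 for each irreducible chi in the table:
  <chi_rho, chi_1> = (1/6)[1*(10)*conj(1) + 2*(1)*conj(1) + 3*(0)*conj(1)]
      = (1/6)[(10) + (2) + (0)] = 12/6 = 2
  <chi_rho, chi_2> = (1/6)[1*(10)*conj(1) + 2*(1)*conj(1) + 3*(0)*conj(-1)]
      = (1/6)[(10) + (2) + (0)] = 12/6 = 2
  <chi_rho, chi_3> = (1/6)[1*(10)*conj(2) + 2*(1)*conj(-1) + 3*(0)*conj(0)]
      = (1/6)[(20) + (-2) + (0)] = 18/6 = 3
Dimension check: dim(rho) = sum (mult * dim) = 2*1 + 2*1 + 3*2 = 10 = chi_rho(e) = 10.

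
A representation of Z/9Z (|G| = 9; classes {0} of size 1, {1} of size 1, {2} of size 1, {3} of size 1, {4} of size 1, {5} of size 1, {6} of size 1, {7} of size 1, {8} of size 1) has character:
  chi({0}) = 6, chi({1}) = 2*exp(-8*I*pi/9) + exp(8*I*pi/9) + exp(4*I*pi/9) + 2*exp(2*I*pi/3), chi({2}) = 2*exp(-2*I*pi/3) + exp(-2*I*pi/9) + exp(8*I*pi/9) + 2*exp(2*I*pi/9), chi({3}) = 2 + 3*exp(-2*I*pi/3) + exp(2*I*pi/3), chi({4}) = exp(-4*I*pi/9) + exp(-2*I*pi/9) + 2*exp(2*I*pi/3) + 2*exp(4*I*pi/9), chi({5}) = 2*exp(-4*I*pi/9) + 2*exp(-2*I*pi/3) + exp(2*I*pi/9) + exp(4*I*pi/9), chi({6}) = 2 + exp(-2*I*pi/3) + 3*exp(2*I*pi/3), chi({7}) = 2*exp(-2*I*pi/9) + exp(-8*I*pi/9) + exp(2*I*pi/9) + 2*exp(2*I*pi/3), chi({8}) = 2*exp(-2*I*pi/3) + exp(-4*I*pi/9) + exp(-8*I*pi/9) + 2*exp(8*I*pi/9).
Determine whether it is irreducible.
Not irreducible (reducible): <chi, chi> = 10 > 1.

Justification: <chi, chi> = (1/|G|) sum_C |C| * |chi(C)|^2 = (1/9)[1*|6|^2 + 1*|2*exp(-8*I*pi/9) + exp(8*I*pi/9) + exp(4*I*pi/9) + 2*exp(2*I*pi/3)|^2 + 1*|2*exp(-2*I*pi/3) + exp(-2*I*pi/9) + exp(8*I*pi/9) + 2*exp(2*I*pi/9)|^2 + 1*|2 + 3*exp(-2*I*pi/3) + exp(2*I*pi/3)|^2 + 1*|exp(-4*I*pi/9) + exp(-2*I*pi/9) + 2*exp(2*I*pi/3) + 2*exp(4*I*pi/9)|^2 + 1*|2*exp(-4*I*pi/9) + 2*exp(-2*I*pi/3) + exp(2*I*pi/9) + exp(4*I*pi/9)|^2 + 1*|2 + exp(-2*I*pi/3) + 3*exp(2*I*pi/3)|^2 + 1*|2*exp(-2*I*pi/9) + exp(-8*I*pi/9) + exp(2*I*pi/9) + 2*exp(2*I*pi/3)|^2 + 1*|2*exp(-2*I*pi/3) + exp(-4*I*pi/9) + exp(-8*I*pi/9) + 2*exp(8*I*pi/9)|^2]
  = (1/9)[(36) + (10 + 5*exp(-4*I*pi/9) + 6*exp(-2*I*pi/9) + 2*exp(-2*I*pi/3) + 2*exp(2*I*pi/3) + 6*exp(2*I*pi/9) + 5*exp(4*I*pi/9)) + (10 + 6*exp(-4*I*pi/9) + 2*exp(-2*I*pi/3) + 5*exp(-8*I*pi/9) + 5*exp(8*I*pi/9) + 2*exp(2*I*pi/3) + 6*exp(4*I*pi/9)) + (3) + (10 + 5*exp(-2*I*pi/9) + 6*exp(-8*I*pi/9) + 2*exp(-2*I*pi/3) + 2*exp(2*I*pi/3) + 6*exp(8*I*pi/9) + 5*exp(2*I*pi/9)) + (10 + 5*exp(-2*I*pi/9) + 6*exp(-8*I*pi/9) + 2*exp(-2*I*pi/3) + 2*exp(2*I*pi/3) + 6*exp(8*I*pi/9) + 5*exp(2*I*pi/9)) + (3) + (10 + 6*exp(-4*I*pi/9) + 2*exp(-2*I*pi/3) + 5*exp(-8*I*pi/9) + 5*exp(8*I*pi/9) + 2*exp(2*I*pi/3) + 6*exp(4*I*pi/9)) + (10 + 5*exp(-4*I*pi/9) + 6*exp(-2*I*pi/9) + 2*exp(-2*I*pi/3) + 2*exp(2*I*pi/3) + 6*exp(2*I*pi/9) + 5*exp(4*I*pi/9))] = 90/9 = 10.
(Exp terms are combined using exp(i*s)*conj(exp(i*t)) = exp(i*(s-t)), and sums of them are collapsed using the identity that for every m > 1 the m distinct m-th roots of unity sum to 0, e.g. 1 + exp(2*I*pi/3) + exp(-2*I*pi/3) = 0.)
A character is irreducible iff <chi, chi> = 1, so this representation is reducible.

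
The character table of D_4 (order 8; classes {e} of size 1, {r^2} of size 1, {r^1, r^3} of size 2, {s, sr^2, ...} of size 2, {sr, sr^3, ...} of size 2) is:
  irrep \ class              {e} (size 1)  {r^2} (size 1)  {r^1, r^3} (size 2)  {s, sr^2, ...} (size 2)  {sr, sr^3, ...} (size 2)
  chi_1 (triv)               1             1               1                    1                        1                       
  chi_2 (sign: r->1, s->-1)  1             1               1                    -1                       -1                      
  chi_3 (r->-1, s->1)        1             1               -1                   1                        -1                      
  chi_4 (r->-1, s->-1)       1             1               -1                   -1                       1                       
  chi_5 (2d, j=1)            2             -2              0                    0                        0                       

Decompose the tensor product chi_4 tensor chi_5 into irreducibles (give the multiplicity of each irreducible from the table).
chi_4 tensor chi_5 = chi_5 (all other irreducibles have multiplicity 0).

Reasoning: The character of a tensor product is the pointwise product (chi_4 * chi_5)(C) = chi_4(C) * chi_5(C):
  {e}: (1)*(2), {r^2}: (1)*(-2), {r^1, r^3}: (-1)*(0), {s, sr^2, ...}: (-1)*(0), {sr, sr^3, ...}: (1)*(0)
so (chi_4 * chi_5) takes values
  {e} -> 2, {r^2} -> -2, {r^1, r^3} -> 0, {s, sr^2, ...} -> 0, {sr, sr^3, ...} -> 0.
Now take the inner product of this character with each irreducible chi from the table, <chi_4*chi_5, chi> = (1/8) sum_C |C| (chi_4*chi_5)(C) conj(chi(C)):
  <chi_4*chi_5, chi_1> = (1/8)[1*(2)*conj(1) + 1*(-2)*conj(1) + 2*(0)*conj(1) + 2*(0)*conj(1) + 2*(0)*conj(1)]
      = (1/8)[(2) + (-2) + (0) + (0) + (0)] = 0/8 = 0
  <chi_4*chi_5, chi_2> = (1/8)[1*(2)*conj(1) + 1*(-2)*conj(1) + 2*(0)*conj(1) + 2*(0)*conj(-1) + 2*(0)*conj(-1)]
      = (1/8)[(2) + (-2) + (0) + (0) + (0)] = 0/8 = 0
  <chi_4*chi_5, chi_3> = (1/8)[1*(2)*conj(1) + 1*(-2)*conj(1) + 2*(0)*conj(-1) + 2*(0)*conj(1) + 2*(0)*conj(-1)]
      = (1/8)[(2) + (-2) + (0) + (0) + (0)] = 0/8 = 0
  <chi_4*chi_5, chi_4> = (1/8)[1*(2)*conj(1) + 1*(-2)*conj(1) + 2*(0)*conj(-1) + 2*(0)*conj(-1) + 2*(0)*conj(1)]
      = (1/8)[(2) + (-2) + (0) + (0) + (0)] = 0/8 = 0
  <chi_4*chi_5, chi_5> = (1/8)[1*(2)*conj(2) + 1*(-2)*conj(-2) + 2*(0)*conj(0) + 2*(0)*conj(0) + 2*(0)*conj(0)]
      = (1/8)[(4) + (4) + (0) + (0) + (0)] = 8/8 = 1
Hence the multiplicities are chi_5: 1. Dimension check: dim(chi_4)*dim(chi_5) = 1*2 = 2 and sum (mult * dim) = 1*2 = 2.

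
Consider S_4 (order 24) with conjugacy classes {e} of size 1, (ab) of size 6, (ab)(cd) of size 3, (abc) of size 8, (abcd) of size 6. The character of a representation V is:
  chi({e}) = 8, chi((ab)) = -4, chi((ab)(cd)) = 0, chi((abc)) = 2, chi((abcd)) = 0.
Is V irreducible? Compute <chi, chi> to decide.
Not irreducible (reducible): <chi, chi> = 8 > 1.

Derivation: <chi, chi> = (1/|G|) sum_C |C| * |chi(C)|^2 = (1/24)[1*|8|^2 + 6*|-4|^2 + 3*|0|^2 + 8*|2|^2 + 6*|0|^2]
  = (1/24)[(64) + (96) + (0) + (32) + (0)] = 192/24 = 8.
A character is irreducible iff <chi, chi> = 1, so this representation is reducible.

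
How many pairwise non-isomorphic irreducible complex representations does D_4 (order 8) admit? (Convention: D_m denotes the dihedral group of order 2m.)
5

Proof sketch: The number of irreducible complex representations of a finite group equals its number of conjugacy classes. D_4 has 5 conjugacy classes (n/2 + 3 for n even), so D_4 (order 8) has exactly 5 irreducible complex representations.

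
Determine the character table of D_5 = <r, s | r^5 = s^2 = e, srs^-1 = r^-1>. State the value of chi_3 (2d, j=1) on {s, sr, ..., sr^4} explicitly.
Conjugacy classes: {e} of size 1, {r^1, r^4} of size 2, {r^2, r^3} of size 2, {s, sr, ..., sr^4} of size 5.
Character table:
  irrep \ class              {e} (size 1)  {r^1, r^4} (size 2)  {r^2, r^3} (size 2)  {s, sr, ..., sr^4} (size 5)
  chi_1 (triv)               1             1                    1                    1                          
  chi_2 (sign: r->1, s->-1)  1             1                    1                    -1                         
  chi_3 (2d, j=1)            2             -1/2 + sqrt(5)/2     -sqrt(5)/2 - 1/2     0                          
  chi_4 (2d, j=2)            2             -sqrt(5)/2 - 1/2     -1/2 + sqrt(5)/2     0                          

Spot check: chi_3 (2d, j=1) on {s, sr, ..., sr^4} = 0.

Proof sketch: D_5 has order 2*5 = 10 with 4 conjugacy classes, hence 4 irreducibles. Sum of squared dims 1 + 1 + 4 + 4 = 10 = |G|. Linear characters come from the abelianisation; the 2-dimensional irreps have character r^k -> 2*cos(2*pi*j*k/5), reflections -> 0.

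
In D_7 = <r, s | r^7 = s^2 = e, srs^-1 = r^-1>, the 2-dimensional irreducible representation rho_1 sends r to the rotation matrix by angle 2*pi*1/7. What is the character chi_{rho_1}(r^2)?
chi_{rho_1}(r^2) = 2*cos(2*pi*1*2/7) = -2*cos(3*pi/7)

Reasoning: rho_1(r^2) is rotation by angle 2*pi*1*2/7, whose trace is 2*cos(2*pi*1*2/7) = -2*cos(3*pi/7).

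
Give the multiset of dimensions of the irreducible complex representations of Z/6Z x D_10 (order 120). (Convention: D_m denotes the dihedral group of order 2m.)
Dimensions: 1, 1, 1, 1, 1, 1, 1, 1, 1, 1, 1, 1, 1, 1, 1, 1, 1, 1, 1, 1, 1, 1, 1, 1, 2, 2, 2, 2, 2, 2, 2, 2, 2, 2, 2, 2, 2, 2, 2, 2, 2, 2, 2, 2, 2, 2, 2, 2

There are 48 irreducibles (= number of conjugacy classes). Their dimensions d_i satisfy sum d_i^2 = |G| = 120: 1 + 1 + 1 + 1 + 1 + 1 + 1 + 1 + 1 + 1 + 1 + 1 + 1 + 1 + 1 + 1 + 1 + 1 + 1 + 1 + 1 + 1 + 1 + 1 + 4 + 4 + 4 + 4 + 4 + 4 + 4 + 4 + 4 + 4 + 4 + 4 + 4 + 4 + 4 + 4 + 4 + 4 + 4 + 4 + 4 + 4 + 4 + 4 = 120. (For the product with Z/6Z: each of the 6 1-dim characters of Z/6Z tensors with each irrep of D_10, giving 6 copies of each D_10-dimension.)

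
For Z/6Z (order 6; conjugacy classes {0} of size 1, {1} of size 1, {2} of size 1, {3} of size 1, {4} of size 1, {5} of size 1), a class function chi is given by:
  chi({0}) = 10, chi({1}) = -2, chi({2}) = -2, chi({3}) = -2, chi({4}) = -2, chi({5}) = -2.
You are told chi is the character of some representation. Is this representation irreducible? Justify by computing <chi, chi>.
Not irreducible (reducible): <chi, chi> = 20 > 1.

Derivation: <chi, chi> = (1/|G|) sum_C |C| * |chi(C)|^2 = (1/6)[1*|10|^2 + 1*|-2|^2 + 1*|-2|^2 + 1*|-2|^2 + 1*|-2|^2 + 1*|-2|^2]
  = (1/6)[(100) + (4) + (4) + (4) + (4) + (4)] = 120/6 = 20.
(Exp terms are combined using exp(i*s)*conj(exp(i*t)) = exp(i*(s-t)), and sums of them are collapsed using the identity that for every m > 1 the m distinct m-th roots of unity sum to 0, e.g. 1 + exp(2*I*pi/3) + exp(-2*I*pi/3) = 0.)
A character is irreducible iff <chi, chi> = 1, so this representation is reducible.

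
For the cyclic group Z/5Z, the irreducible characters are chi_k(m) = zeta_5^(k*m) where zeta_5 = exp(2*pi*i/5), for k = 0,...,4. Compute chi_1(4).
chi_1(4) = zeta_5^4 = exp(-2*I*pi/5)

Why: chi_1(4) = zeta_5^(1*4) = zeta_5^4. Since zeta_5^5 = 1, this equals zeta_5^4 = exp(2*pi*i*4/5) = exp(-2*I*pi/5).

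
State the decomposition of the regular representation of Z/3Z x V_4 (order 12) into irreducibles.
Each irreducible V_i of dimension d_i appears with multiplicity d_i, i.e. rho_reg = (direct sum over all irreducibles V_i) d_i V_i. The irreducible dimensions for Z/3Z x V_4 are 1, 1, 1, 1, 1, 1, 1, 1, 1, 1, 1, 1: 12 irreducibles of dimension 1, each with multiplicity 1. Total dimension 12*1*1 = 12 = |G|.

Why: General theorem: in the regular representation of a finite group G, each irreducible appears with multiplicity equal to its dimension. Check: dim(rho_reg) = sum d_i^2 = 1 + 1 + 1 + 1 + 1 + 1 + 1 + 1 + 1 + 1 + 1 + 1 = 12 = |G|.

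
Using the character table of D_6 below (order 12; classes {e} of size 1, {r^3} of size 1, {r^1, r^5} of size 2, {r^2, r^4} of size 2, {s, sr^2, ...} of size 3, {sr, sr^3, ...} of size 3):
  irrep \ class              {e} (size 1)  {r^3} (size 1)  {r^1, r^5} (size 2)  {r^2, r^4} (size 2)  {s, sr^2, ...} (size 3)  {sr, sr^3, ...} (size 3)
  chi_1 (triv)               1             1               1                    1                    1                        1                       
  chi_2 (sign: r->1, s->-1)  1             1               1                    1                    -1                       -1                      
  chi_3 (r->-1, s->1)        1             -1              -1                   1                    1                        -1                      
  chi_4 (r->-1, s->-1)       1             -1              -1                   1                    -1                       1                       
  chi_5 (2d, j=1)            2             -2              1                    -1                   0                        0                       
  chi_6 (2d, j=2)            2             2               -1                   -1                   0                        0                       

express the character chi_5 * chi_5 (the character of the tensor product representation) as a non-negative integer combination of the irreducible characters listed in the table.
chi_5 tensor chi_5 = chi_1 + chi_2 + chi_6 (all other irreducibles have multiplicity 0).

Details: The character of a tensor product is the pointwise product (chi_5 * chi_5)(C) = chi_5(C) * chi_5(C):
  {e}: (2)*(2), {r^3}: (-2)*(-2), {r^1, r^5}: (1)*(1), {r^2, r^4}: (-1)*(-1), {s, sr^2, ...}: (0)*(0), {sr, sr^3, ...}: (0)*(0)
so (chi_5 * chi_5) takes values
  {e} -> 4, {r^3} -> 4, {r^1, r^5} -> 1, {r^2, r^4} -> 1, {s, sr^2, ...} -> 0, {sr, sr^3, ...} -> 0.
Now take the inner product of this character with each irreducible chi from the table, <chi_5*chi_5, chi> = (1/12) sum_C |C| (chi_5*chi_5)(C) conj(chi(C)):
  <chi_5*chi_5, chi_1> = (1/12)[1*(4)*conj(1) + 1*(4)*conj(1) + 2*(1)*conj(1) + 2*(1)*conj(1) + 3*(0)*conj(1) + 3*(0)*conj(1)]
      = (1/12)[(4) + (4) + (2) + (2) + (0) + (0)] = 12/12 = 1
  <chi_5*chi_5, chi_2> = (1/12)[1*(4)*conj(1) + 1*(4)*conj(1) + 2*(1)*conj(1) + 2*(1)*conj(1) + 3*(0)*conj(-1) + 3*(0)*conj(-1)]
      = (1/12)[(4) + (4) + (2) + (2) + (0) + (0)] = 12/12 = 1
  <chi_5*chi_5, chi_3> = (1/12)[1*(4)*conj(1) + 1*(4)*conj(-1) + 2*(1)*conj(-1) + 2*(1)*conj(1) + 3*(0)*conj(1) + 3*(0)*conj(-1)]
      = (1/12)[(4) + (-4) + (-2) + (2) + (0) + (0)] = 0/12 = 0
  <chi_5*chi_5, chi_4> = (1/12)[1*(4)*conj(1) + 1*(4)*conj(-1) + 2*(1)*conj(-1) + 2*(1)*conj(1) + 3*(0)*conj(-1) + 3*(0)*conj(1)]
      = (1/12)[(4) + (-4) + (-2) + (2) + (0) + (0)] = 0/12 = 0
  <chi_5*chi_5, chi_5> = (1/12)[1*(4)*conj(2) + 1*(4)*conj(-2) + 2*(1)*conj(1) + 2*(1)*conj(-1) + 3*(0)*conj(0) + 3*(0)*conj(0)]
      = (1/12)[(8) + (-8) + (2) + (-2) + (0) + (0)] = 0/12 = 0
  <chi_5*chi_5, chi_6> = (1/12)[1*(4)*conj(2) + 1*(4)*conj(2) + 2*(1)*conj(-1) + 2*(1)*conj(-1) + 3*(0)*conj(0) + 3*(0)*conj(0)]
      = (1/12)[(8) + (8) + (-2) + (-2) + (0) + (0)] = 12/12 = 1
Hence the multiplicities are chi_1: 1, chi_2: 1, chi_6: 1. Dimension check: dim(chi_5)*dim(chi_5) = 2*2 = 4 and sum (mult * dim) = 1*1 + 1*1 + 1*2 = 4.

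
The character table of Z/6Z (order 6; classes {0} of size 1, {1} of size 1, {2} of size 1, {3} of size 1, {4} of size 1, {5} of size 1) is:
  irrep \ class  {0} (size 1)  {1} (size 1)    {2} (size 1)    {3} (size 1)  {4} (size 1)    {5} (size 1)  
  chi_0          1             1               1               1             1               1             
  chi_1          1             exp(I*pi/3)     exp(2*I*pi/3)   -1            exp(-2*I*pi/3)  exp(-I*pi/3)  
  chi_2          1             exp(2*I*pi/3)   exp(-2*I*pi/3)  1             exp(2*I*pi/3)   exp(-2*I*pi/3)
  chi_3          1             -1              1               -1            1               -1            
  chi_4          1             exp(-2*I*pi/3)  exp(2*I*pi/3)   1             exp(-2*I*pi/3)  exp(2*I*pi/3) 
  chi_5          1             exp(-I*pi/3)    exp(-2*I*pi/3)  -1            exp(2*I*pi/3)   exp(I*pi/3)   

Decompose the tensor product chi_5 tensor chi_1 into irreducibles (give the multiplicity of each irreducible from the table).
chi_5 tensor chi_1 = chi_0 (all other irreducibles have multiplicity 0).

Working: The character of a tensor product is the pointwise product (chi_5 * chi_1)(C) = chi_5(C) * chi_1(C):
  {0}: (1)*(1), {1}: (exp(-I*pi/3))*(exp(I*pi/3)), {2}: (exp(-2*I*pi/3))*(exp(2*I*pi/3)), {3}: (-1)*(-1), {4}: (exp(2*I*pi/3))*(exp(-2*I*pi/3)), {5}: (exp(I*pi/3))*(exp(-I*pi/3))
so (chi_5 * chi_1) takes values
  {0} -> 1, {1} -> 1, {2} -> 1, {3} -> 1, {4} -> 1, {5} -> 1.
Now take the inner product of this character with each irreducible chi from the table, <chi_5*chi_1, chi> = (1/6) sum_C |C| (chi_5*chi_1)(C) conj(chi(C)):
  <chi_5*chi_1, chi_0> = (1/6)[1*(1)*conj(1) + 1*(1)*conj(1) + 1*(1)*conj(1) + 1*(1)*conj(1) + 1*(1)*conj(1) + 1*(1)*conj(1)]
      = (1/6)[(1) + (1) + (1) + (1) + (1) + (1)] = 6/6 = 1
  <chi_5*chi_1, chi_1> = (1/6)[1*(1)*conj(1) + 1*(1)*conj(exp(I*pi/3)) + 1*(1)*conj(exp(2*I*pi/3)) + 1*(1)*conj(-1) + 1*(1)*conj(exp(-2*I*pi/3)) + 1*(1)*conj(exp(-I*pi/3))]
      = (1/6)[(1) + (exp(-I*pi/3)) + (exp(-2*I*pi/3)) + (-1) + (exp(2*I*pi/3)) + (exp(I*pi/3))] = 0/6 = 0
  <chi_5*chi_1, chi_2> = (1/6)[1*(1)*conj(1) + 1*(1)*conj(exp(2*I*pi/3)) + 1*(1)*conj(exp(-2*I*pi/3)) + 1*(1)*conj(1) + 1*(1)*conj(exp(2*I*pi/3)) + 1*(1)*conj(exp(-2*I*pi/3))]
      = (1/6)[(1) + (exp(-2*I*pi/3)) + (exp(2*I*pi/3)) + (1) + (exp(-2*I*pi/3)) + (exp(2*I*pi/3))] = 0/6 = 0
  <chi_5*chi_1, chi_3> = (1/6)[1*(1)*conj(1) + 1*(1)*conj(-1) + 1*(1)*conj(1) + 1*(1)*conj(-1) + 1*(1)*conj(1) + 1*(1)*conj(-1)]
      = (1/6)[(1) + (-1) + (1) + (-1) + (1) + (-1)] = 0/6 = 0
  <chi_5*chi_1, chi_4> = (1/6)[1*(1)*conj(1) + 1*(1)*conj(exp(-2*I*pi/3)) + 1*(1)*conj(exp(2*I*pi/3)) + 1*(1)*conj(1) + 1*(1)*conj(exp(-2*I*pi/3)) + 1*(1)*conj(exp(2*I*pi/3))]
      = (1/6)[(1) + (exp(2*I*pi/3)) + (exp(-2*I*pi/3)) + (1) + (exp(2*I*pi/3)) + (exp(-2*I*pi/3))] = 0/6 = 0
  <chi_5*chi_1, chi_5> = (1/6)[1*(1)*conj(1) + 1*(1)*conj(exp(-I*pi/3)) + 1*(1)*conj(exp(-2*I*pi/3)) + 1*(1)*conj(-1) + 1*(1)*conj(exp(2*I*pi/3)) + 1*(1)*conj(exp(I*pi/3))]
      = (1/6)[(1) + (exp(I*pi/3)) + (exp(2*I*pi/3)) + (-1) + (exp(-2*I*pi/3)) + (exp(-I*pi/3))] = 0/6 = 0
(Exp terms are combined using exp(i*s)*conj(exp(i*t)) = exp(i*(s-t)), and sums of them are collapsed using the identity that for every m > 1 the m distinct m-th roots of unity sum to 0, e.g. 1 + exp(2*I*pi/3) + exp(-2*I*pi/3) = 0.)
Hence the multiplicities are chi_0: 1. Dimension check: dim(chi_5)*dim(chi_1) = 1*1 = 1 and sum (mult * dim) = 1*1 = 1.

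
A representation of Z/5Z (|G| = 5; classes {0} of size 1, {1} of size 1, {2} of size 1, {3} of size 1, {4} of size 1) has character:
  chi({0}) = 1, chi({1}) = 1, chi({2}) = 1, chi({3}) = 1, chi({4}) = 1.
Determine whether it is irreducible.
Irreducible: <chi, chi> = 1.

<chi, chi> = (1/|G|) sum_C |C| * |chi(C)|^2 = (1/5)[1*|1|^2 + 1*|1|^2 + 1*|1|^2 + 1*|1|^2 + 1*|1|^2]
  = (1/5)[(1) + (1) + (1) + (1) + (1)] = 5/5 = 1.
(Exp terms are combined using exp(i*s)*conj(exp(i*t)) = exp(i*(s-t)), and sums of them are collapsed using the identity that for every m > 1 the m distinct m-th roots of unity sum to 0, e.g. 1 + exp(2*I*pi/3) + exp(-2*I*pi/3) = 0.)
A character is irreducible iff <chi, chi> = 1, so this representation is irreducible.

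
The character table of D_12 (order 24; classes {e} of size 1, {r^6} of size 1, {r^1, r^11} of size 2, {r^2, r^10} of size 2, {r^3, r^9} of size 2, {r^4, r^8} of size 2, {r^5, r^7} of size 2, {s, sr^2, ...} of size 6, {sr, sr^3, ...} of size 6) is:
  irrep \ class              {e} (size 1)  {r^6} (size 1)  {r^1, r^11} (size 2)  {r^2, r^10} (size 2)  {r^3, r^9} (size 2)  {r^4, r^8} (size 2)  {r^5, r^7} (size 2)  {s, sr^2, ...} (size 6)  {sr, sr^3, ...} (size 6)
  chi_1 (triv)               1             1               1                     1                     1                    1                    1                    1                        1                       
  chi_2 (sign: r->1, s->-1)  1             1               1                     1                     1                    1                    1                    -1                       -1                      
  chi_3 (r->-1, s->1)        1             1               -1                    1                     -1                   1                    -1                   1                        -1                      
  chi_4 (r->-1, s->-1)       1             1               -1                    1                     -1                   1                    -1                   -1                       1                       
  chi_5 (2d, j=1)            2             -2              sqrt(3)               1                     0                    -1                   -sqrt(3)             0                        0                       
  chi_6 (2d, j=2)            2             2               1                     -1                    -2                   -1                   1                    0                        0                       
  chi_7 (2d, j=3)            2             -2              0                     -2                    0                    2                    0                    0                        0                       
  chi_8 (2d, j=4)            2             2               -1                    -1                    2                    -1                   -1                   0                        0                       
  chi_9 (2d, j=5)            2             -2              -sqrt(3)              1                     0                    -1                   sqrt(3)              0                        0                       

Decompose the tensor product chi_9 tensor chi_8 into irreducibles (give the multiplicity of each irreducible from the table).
chi_9 tensor chi_8 = chi_5 + chi_7 (all other irreducibles have multiplicity 0).

Working: The character of a tensor product is the pointwise product (chi_9 * chi_8)(C) = chi_9(C) * chi_8(C):
  {e}: (2)*(2), {r^6}: (-2)*(2), {r^1, r^11}: (-sqrt(3))*(-1), {r^2, r^10}: (1)*(-1), {r^3, r^9}: (0)*(2), {r^4, r^8}: (-1)*(-1), {r^5, r^7}: (sqrt(3))*(-1), {s, sr^2, ...}: (0)*(0), {sr, sr^3, ...}: (0)*(0)
so (chi_9 * chi_8) takes values
  {e} -> 4, {r^6} -> -4, {r^1, r^11} -> sqrt(3), {r^2, r^10} -> -1, {r^3, r^9} -> 0, {r^4, r^8} -> 1, {r^5, r^7} -> -sqrt(3), {s, sr^2, ...} -> 0, {sr, sr^3, ...} -> 0.
Now take the inner product of this character with each irreducible chi from the table, <chi_9*chi_8, chi> = (1/24) sum_C |C| (chi_9*chi_8)(C) conj(chi(C)):
  <chi_9*chi_8, chi_1> = (1/24)[1*(4)*conj(1) + 1*(-4)*conj(1) + 2*(sqrt(3))*conj(1) + 2*(-1)*conj(1) + 2*(0)*conj(1) + 2*(1)*conj(1) + 2*(-sqrt(3))*conj(1) + 6*(0)*conj(1) + 6*(0)*conj(1)]
      = (1/24)[(4) + (-4) + (2*sqrt(3)) + (-2) + (0) + (2) + (-2*sqrt(3)) + (0) + (0)] = 0/24 = 0
  <chi_9*chi_8, chi_2> = (1/24)[1*(4)*conj(1) + 1*(-4)*conj(1) + 2*(sqrt(3))*conj(1) + 2*(-1)*conj(1) + 2*(0)*conj(1) + 2*(1)*conj(1) + 2*(-sqrt(3))*conj(1) + 6*(0)*conj(-1) + 6*(0)*conj(-1)]
      = (1/24)[(4) + (-4) + (2*sqrt(3)) + (-2) + (0) + (2) + (-2*sqrt(3)) + (0) + (0)] = 0/24 = 0
  <chi_9*chi_8, chi_3> = (1/24)[1*(4)*conj(1) + 1*(-4)*conj(1) + 2*(sqrt(3))*conj(-1) + 2*(-1)*conj(1) + 2*(0)*conj(-1) + 2*(1)*conj(1) + 2*(-sqrt(3))*conj(-1) + 6*(0)*conj(1) + 6*(0)*conj(-1)]
      = (1/24)[(4) + (-4) + (-2*sqrt(3)) + (-2) + (0) + (2) + (2*sqrt(3)) + (0) + (0)] = 0/24 = 0
  <chi_9*chi_8, chi_4> = (1/24)[1*(4)*conj(1) + 1*(-4)*conj(1) + 2*(sqrt(3))*conj(-1) + 2*(-1)*conj(1) + 2*(0)*conj(-1) + 2*(1)*conj(1) + 2*(-sqrt(3))*conj(-1) + 6*(0)*conj(-1) + 6*(0)*conj(1)]
      = (1/24)[(4) + (-4) + (-2*sqrt(3)) + (-2) + (0) + (2) + (2*sqrt(3)) + (0) + (0)] = 0/24 = 0
  <chi_9*chi_8, chi_5> = (1/24)[1*(4)*conj(2) + 1*(-4)*conj(-2) + 2*(sqrt(3))*conj(sqrt(3)) + 2*(-1)*conj(1) + 2*(0)*conj(0) + 2*(1)*conj(-1) + 2*(-sqrt(3))*conj(-sqrt(3)) + 6*(0)*conj(0) + 6*(0)*conj(0)]
      = (1/24)[(8) + (8) + (6) + (-2) + (0) + (-2) + (6) + (0) + (0)] = 24/24 = 1
  <chi_9*chi_8, chi_6> = (1/24)[1*(4)*conj(2) + 1*(-4)*conj(2) + 2*(sqrt(3))*conj(1) + 2*(-1)*conj(-1) + 2*(0)*conj(-2) + 2*(1)*conj(-1) + 2*(-sqrt(3))*conj(1) + 6*(0)*conj(0) + 6*(0)*conj(0)]
      = (1/24)[(8) + (-8) + (2*sqrt(3)) + (2) + (0) + (-2) + (-2*sqrt(3)) + (0) + (0)] = 0/24 = 0
  <chi_9*chi_8, chi_7> = (1/24)[1*(4)*conj(2) + 1*(-4)*conj(-2) + 2*(sqrt(3))*conj(0) + 2*(-1)*conj(-2) + 2*(0)*conj(0) + 2*(1)*conj(2) + 2*(-sqrt(3))*conj(0) + 6*(0)*conj(0) + 6*(0)*conj(0)]
      = (1/24)[(8) + (8) + (0) + (4) + (0) + (4) + (0) + (0) + (0)] = 24/24 = 1
  <chi_9*chi_8, chi_8> = (1/24)[1*(4)*conj(2) + 1*(-4)*conj(2) + 2*(sqrt(3))*conj(-1) + 2*(-1)*conj(-1) + 2*(0)*conj(2) + 2*(1)*conj(-1) + 2*(-sqrt(3))*conj(-1) + 6*(0)*conj(0) + 6*(0)*conj(0)]
      = (1/24)[(8) + (-8) + (-2*sqrt(3)) + (2) + (0) + (-2) + (2*sqrt(3)) + (0) + (0)] = 0/24 = 0
  <chi_9*chi_8, chi_9> = (1/24)[1*(4)*conj(2) + 1*(-4)*conj(-2) + 2*(sqrt(3))*conj(-sqrt(3)) + 2*(-1)*conj(1) + 2*(0)*conj(0) + 2*(1)*conj(-1) + 2*(-sqrt(3))*conj(sqrt(3)) + 6*(0)*conj(0) + 6*(0)*conj(0)]
      = (1/24)[(8) + (8) + (-6) + (-2) + (0) + (-2) + (-6) + (0) + (0)] = 0/24 = 0
Hence the multiplicities are chi_5: 1, chi_7: 1. Dimension check: dim(chi_9)*dim(chi_8) = 2*2 = 4 and sum (mult * dim) = 1*2 + 1*2 = 4.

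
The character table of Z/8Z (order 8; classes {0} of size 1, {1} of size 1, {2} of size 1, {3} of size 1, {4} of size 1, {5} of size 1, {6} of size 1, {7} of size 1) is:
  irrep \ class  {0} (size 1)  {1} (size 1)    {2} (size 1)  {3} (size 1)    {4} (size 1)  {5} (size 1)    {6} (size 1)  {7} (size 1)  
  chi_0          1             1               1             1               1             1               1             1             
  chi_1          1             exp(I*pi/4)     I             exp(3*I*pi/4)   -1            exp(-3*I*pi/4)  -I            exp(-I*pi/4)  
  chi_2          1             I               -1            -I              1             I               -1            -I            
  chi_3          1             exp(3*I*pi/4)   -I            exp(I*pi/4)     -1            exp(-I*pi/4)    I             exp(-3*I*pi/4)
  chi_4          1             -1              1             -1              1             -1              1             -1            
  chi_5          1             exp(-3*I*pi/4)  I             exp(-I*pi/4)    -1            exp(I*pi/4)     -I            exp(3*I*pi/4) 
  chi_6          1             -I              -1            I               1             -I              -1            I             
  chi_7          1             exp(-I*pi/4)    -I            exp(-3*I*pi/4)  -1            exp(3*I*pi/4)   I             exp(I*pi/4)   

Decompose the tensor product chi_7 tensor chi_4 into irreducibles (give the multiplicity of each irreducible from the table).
chi_7 tensor chi_4 = chi_3 (all other irreducibles have multiplicity 0).

Details: The character of a tensor product is the pointwise product (chi_7 * chi_4)(C) = chi_7(C) * chi_4(C):
  {0}: (1)*(1), {1}: (exp(-I*pi/4))*(-1), {2}: (-I)*(1), {3}: (exp(-3*I*pi/4))*(-1), {4}: (-1)*(1), {5}: (exp(3*I*pi/4))*(-1), {6}: (I)*(1), {7}: (exp(I*pi/4))*(-1)
so (chi_7 * chi_4) takes values
  {0} -> 1, {1} -> -exp(-I*pi/4), {2} -> -I, {3} -> -exp(-3*I*pi/4), {4} -> -1, {5} -> -exp(3*I*pi/4), {6} -> I, {7} -> -exp(I*pi/4).
Now take the inner product of this character with each irreducible chi from the table, <chi_7*chi_4, chi> = (1/8) sum_C |C| (chi_7*chi_4)(C) conj(chi(C)):
  <chi_7*chi_4, chi_0> = (1/8)[1*(1)*conj(1) + 1*(-exp(-I*pi/4))*conj(1) + 1*(-I)*conj(1) + 1*(-exp(-3*I*pi/4))*conj(1) + 1*(-1)*conj(1) + 1*(-exp(3*I*pi/4))*conj(1) + 1*(I)*conj(1) + 1*(-exp(I*pi/4))*conj(1)]
      = (1/8)[(1) + (-exp(-I*pi/4)) + (-I) + (-exp(-3*I*pi/4)) + (-1) + (-exp(3*I*pi/4)) + (I) + (-exp(I*pi/4))] = 0/8 = 0
  <chi_7*chi_4, chi_1> = (1/8)[1*(1)*conj(1) + 1*(-exp(-I*pi/4))*conj(exp(I*pi/4)) + 1*(-I)*conj(I) + 1*(-exp(-3*I*pi/4))*conj(exp(3*I*pi/4)) + 1*(-1)*conj(-1) + 1*(-exp(3*I*pi/4))*conj(exp(-3*I*pi/4)) + 1*(I)*conj(-I) + 1*(-exp(I*pi/4))*conj(exp(-I*pi/4))]
      = (1/8)[(1) + (I) + (-1) + (-I) + (1) + (I) + (-1) + (-I)] = 0/8 = 0
  <chi_7*chi_4, chi_2> = (1/8)[1*(1)*conj(1) + 1*(-exp(-I*pi/4))*conj(I) + 1*(-I)*conj(-1) + 1*(-exp(-3*I*pi/4))*conj(-I) + 1*(-1)*conj(1) + 1*(-exp(3*I*pi/4))*conj(I) + 1*(I)*conj(-1) + 1*(-exp(I*pi/4))*conj(-I)]
      = (1/8)[(1) + (exp(I*pi/4)) + (I) + (-exp(-I*pi/4)) + (-1) + (exp(-3*I*pi/4)) + (-I) + (-exp(3*I*pi/4))] = 0/8 = 0
  <chi_7*chi_4, chi_3> = (1/8)[1*(1)*conj(1) + 1*(-exp(-I*pi/4))*conj(exp(3*I*pi/4)) + 1*(-I)*conj(-I) + 1*(-exp(-3*I*pi/4))*conj(exp(I*pi/4)) + 1*(-1)*conj(-1) + 1*(-exp(3*I*pi/4))*conj(exp(-I*pi/4)) + 1*(I)*conj(I) + 1*(-exp(I*pi/4))*conj(exp(-3*I*pi/4))]
      = (1/8)[(1) + (1) + (1) + (1) + (1) + (1) + (1) + (1)] = 8/8 = 1
  <chi_7*chi_4, chi_4> = (1/8)[1*(1)*conj(1) + 1*(-exp(-I*pi/4))*conj(-1) + 1*(-I)*conj(1) + 1*(-exp(-3*I*pi/4))*conj(-1) + 1*(-1)*conj(1) + 1*(-exp(3*I*pi/4))*conj(-1) + 1*(I)*conj(1) + 1*(-exp(I*pi/4))*conj(-1)]
      = (1/8)[(1) + (exp(-I*pi/4)) + (-I) + (exp(-3*I*pi/4)) + (-1) + (exp(3*I*pi/4)) + (I) + (exp(I*pi/4))] = 0/8 = 0
  <chi_7*chi_4, chi_5> = (1/8)[1*(1)*conj(1) + 1*(-exp(-I*pi/4))*conj(exp(-3*I*pi/4)) + 1*(-I)*conj(I) + 1*(-exp(-3*I*pi/4))*conj(exp(-I*pi/4)) + 1*(-1)*conj(-1) + 1*(-exp(3*I*pi/4))*conj(exp(I*pi/4)) + 1*(I)*conj(-I) + 1*(-exp(I*pi/4))*conj(exp(3*I*pi/4))]
      = (1/8)[(1) + (-I) + (-1) + (I) + (1) + (-I) + (-1) + (I)] = 0/8 = 0
  <chi_7*chi_4, chi_6> = (1/8)[1*(1)*conj(1) + 1*(-exp(-I*pi/4))*conj(-I) + 1*(-I)*conj(-1) + 1*(-exp(-3*I*pi/4))*conj(I) + 1*(-1)*conj(1) + 1*(-exp(3*I*pi/4))*conj(-I) + 1*(I)*conj(-1) + 1*(-exp(I*pi/4))*conj(I)]
      = (1/8)[(1) + (-exp(I*pi/4)) + (I) + (exp(-I*pi/4)) + (-1) + (-exp(-3*I*pi/4)) + (-I) + (exp(3*I*pi/4))] = 0/8 = 0
  <chi_7*chi_4, chi_7> = (1/8)[1*(1)*conj(1) + 1*(-exp(-I*pi/4))*conj(exp(-I*pi/4)) + 1*(-I)*conj(-I) + 1*(-exp(-3*I*pi/4))*conj(exp(-3*I*pi/4)) + 1*(-1)*conj(-1) + 1*(-exp(3*I*pi/4))*conj(exp(3*I*pi/4)) + 1*(I)*conj(I) + 1*(-exp(I*pi/4))*conj(exp(I*pi/4))]
      = (1/8)[(1) + (-1) + (1) + (-1) + (1) + (-1) + (1) + (-1)] = 0/8 = 0
(Exp terms are combined using exp(i*s)*conj(exp(i*t)) = exp(i*(s-t)), and sums of them are collapsed using the identity that for every m > 1 the m distinct m-th roots of unity sum to 0, e.g. 1 + exp(2*I*pi/3) + exp(-2*I*pi/3) = 0.)
Hence the multiplicities are chi_3: 1. Dimension check: dim(chi_7)*dim(chi_4) = 1*1 = 1 and sum (mult * dim) = 1*1 = 1.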